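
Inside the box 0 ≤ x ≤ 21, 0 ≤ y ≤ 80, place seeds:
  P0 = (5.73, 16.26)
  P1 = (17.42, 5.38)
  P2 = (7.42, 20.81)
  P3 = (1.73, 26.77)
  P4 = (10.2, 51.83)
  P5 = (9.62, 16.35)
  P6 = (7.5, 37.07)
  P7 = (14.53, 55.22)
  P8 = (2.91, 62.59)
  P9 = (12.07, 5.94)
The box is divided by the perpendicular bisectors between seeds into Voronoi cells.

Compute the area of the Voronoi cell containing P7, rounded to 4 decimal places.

1. box [0,21]×[0,80]: [(0, 0) (21, 0) (21, 80) (0, 80)]
2. ⊥bis P7·P0 via (10.13,35.74): [(0, 38.0281) (21, 33.2848) (21, 80) (0, 80)]  |A|=931.215
3. ⊥bis P7·P1 via (15.975,30.3): [(0, 38.0281) (21, 33.2848) (21, 80) (0, 80)]  |A|=931.215
4. ⊥bis P7·P2 via (10.975,38.015): [(0, 40.2827) (21, 35.9436) (21, 80) (0, 80)]  |A|=879.6239
5. ⊥bis P7·P3 via (8.13,40.995): [(0, 44.6528) (17.9627, 36.5712) (21, 35.9436) (21, 80) (0, 80)]  |A|=840.3749
6. ⊥bis P7·P4 via (12.365,53.525): [(0, 69.3186) (21, 42.4956) (21, 80) (0, 80)]  |A|=505.9501
7. ⊥bis P7·P5 via (12.075,35.785): [(0, 69.3186) (21, 42.4956) (21, 80) (0, 80)]  |A|=505.9501
8. ⊥bis P7·P6 via (11.015,46.145): [(0, 69.3186) (21, 42.4956) (21, 80) (0, 80)]  |A|=505.9501
9. ⊥bis P7·P8 via (8.72,58.905): [(8.4662, 58.5049) (21, 42.4956) (21, 78.2664)]  |A|=224.1716
10. ⊥bis P7·P9 via (13.3,30.58): [(8.4662, 58.5049) (21, 42.4956) (21, 78.2664)]  |A|=224.1716
11. canonical 3-gon: [(8.4662, 58.5049) (21, 42.4956) (21, 78.2664)]
12. shoelace: 224.1716

Area of P7's cell: 224.1716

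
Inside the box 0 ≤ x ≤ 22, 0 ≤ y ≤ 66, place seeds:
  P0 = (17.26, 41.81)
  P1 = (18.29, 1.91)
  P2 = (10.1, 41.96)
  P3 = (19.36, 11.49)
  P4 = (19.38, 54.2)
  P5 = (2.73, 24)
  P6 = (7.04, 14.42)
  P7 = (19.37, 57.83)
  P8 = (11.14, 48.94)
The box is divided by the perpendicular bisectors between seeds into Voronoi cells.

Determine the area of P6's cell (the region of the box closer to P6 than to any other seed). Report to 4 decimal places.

Area of P6's cell: 232.6894

1. box [0,22]×[0,66]: [(0, 0) (22, 0) (22, 66) (0, 66)]
2. ⊥bis P6·P0 via (12.15,28.115): [(0, 32.6485) (0, 0) (22, 0) (22, 24.4397)]  |A|=627.9702
3. ⊥bis P6·P1 via (12.665,8.165): [(0, 32.6485) (0, 0) (3.5855, 0) (22, 16.5598) (22, 24.4397)]  |A|=475.5003
4. ⊥bis P6·P2 via (8.57,28.19): [(13.3819, 27.6553) (0, 29.1422) (0, 0) (3.5855, 0) (22, 16.5598) (22, 24.4397)]  |A|=452.0398
5. ⊥bis P6·P3 via (13.2,12.955): [(16.426, 26.5195) (13.3819, 27.6553) (0, 29.1422) (0, 0) (3.5855, 0) (11.8964, 7.4739)]  |A|=354.4416
6. ⊥bis P6·P4 via (13.21,34.31): [(16.426, 26.5195) (13.3819, 27.6553) (0, 29.1422) (0, 0) (3.5855, 0) (11.8964, 7.4739)]  |A|=354.4416
7. ⊥bis P6·P5 via (4.885,19.21): [(15.8621, 24.1486) (0, 17.0123) (0, 0) (3.5855, 0) (11.8964, 7.4739)]  |A|=232.6894
8. ⊥bis P6·P7 via (13.205,36.125): [(15.8621, 24.1486) (0, 17.0123) (0, 0) (3.5855, 0) (11.8964, 7.4739)]  |A|=232.6894
9. ⊥bis P6·P8 via (9.09,31.68): [(15.8621, 24.1486) (0, 17.0123) (0, 0) (3.5855, 0) (11.8964, 7.4739)]  |A|=232.6894
10. canonical 5-gon: [(15.8621, 24.1486) (0, 17.0123) (0, 0) (3.5855, 0) (11.8964, 7.4739)]
11. shoelace: 232.6894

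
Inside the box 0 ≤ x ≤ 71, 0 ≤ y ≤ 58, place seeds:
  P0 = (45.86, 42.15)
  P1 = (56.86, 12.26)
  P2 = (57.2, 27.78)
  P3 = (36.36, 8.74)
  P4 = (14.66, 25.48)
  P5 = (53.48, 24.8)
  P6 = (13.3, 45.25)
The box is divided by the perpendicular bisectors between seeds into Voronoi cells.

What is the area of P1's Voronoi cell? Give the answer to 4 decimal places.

1. box [0,71]×[0,58]: [(0, 0) (71, 0) (71, 58) (0, 58)]
2. ⊥bis P1·P0 via (51.36,27.205): [(0, 8.3037) (0, 0) (71, 0) (71, 34.4328)]  |A|=1517.1468
3. ⊥bis P1·P2 via (57.03,20.02): [(33.2519, 20.5409) (0, 8.3037) (0, 0) (71, 0) (71, 19.714)]  |A|=1239.3417
4. ⊥bis P1·P3 via (46.61,10.5): [(44.9298, 20.2851) (48.4129, 0) (71, 0) (71, 19.714)]  |A|=486.0634
5. ⊥bis P1·P4 via (35.76,18.87): [(44.9298, 20.2851) (48.4129, 0) (71, 0) (71, 19.714)]  |A|=486.0634
6. ⊥bis P1·P5 via (55.17,18.53): [(60.4223, 19.9457) (45.6708, 15.9696) (48.4129, 0) (71, 0) (71, 19.714)]  |A|=452.7606
7. ⊥bis P1·P6 via (35.08,28.755): [(60.4223, 19.9457) (45.6708, 15.9696) (48.4129, 0) (71, 0) (71, 19.714)]  |A|=452.7606
8. canonical 5-gon: [(60.4223, 19.9457) (45.6708, 15.9696) (48.4129, 0) (71, 0) (71, 19.714)]
9. shoelace: 452.7606

Area of P1's cell: 452.7606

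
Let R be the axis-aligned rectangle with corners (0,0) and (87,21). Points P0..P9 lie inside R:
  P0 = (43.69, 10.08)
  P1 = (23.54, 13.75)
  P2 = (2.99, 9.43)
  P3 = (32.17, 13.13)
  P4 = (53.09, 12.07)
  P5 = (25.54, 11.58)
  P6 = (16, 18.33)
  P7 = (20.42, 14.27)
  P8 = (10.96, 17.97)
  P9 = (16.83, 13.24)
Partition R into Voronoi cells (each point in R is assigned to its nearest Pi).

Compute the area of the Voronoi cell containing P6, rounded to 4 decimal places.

1. box [0,87]×[0,21]: [(0, 0) (87, 0) (87, 21) (0, 21)]
2. ⊥bis P6·P0 via (29.845,14.205): [(0, 0) (25.6127, 0) (31.8695, 21) (0, 21)]  |A|=603.5637
3. ⊥bis P6·P1 via (19.77,16.04): [(0, 0) (10.0269, 0) (22.7828, 21) (0, 21)]  |A|=344.5019
4. ⊥bis P6·P2 via (9.495,13.88): [(14.2425, 6.9401) (22.7828, 21) (4.6243, 21)]  |A|=127.6535
5. ⊥bis P6·P3 via (24.085,15.73): [(14.2425, 6.9401) (22.7828, 21) (4.6243, 21)]  |A|=127.6535
6. ⊥bis P6·P4 via (34.545,15.2): [(14.2425, 6.9401) (22.7828, 21) (4.6243, 21)]  |A|=127.6535
7. ⊥bis P6·P5 via (20.77,14.955): [(14.2425, 6.9401) (22.7828, 21) (4.6243, 21)]  |A|=127.6535
8. ⊥bis P6·P7 via (18.21,16.3): [(12.2662, 9.8291) (22.5272, 21) (4.6243, 21)]  |A|=99.9956
9. ⊥bis P6·P8 via (13.48,18.15): [(13.9439, 11.6556) (22.5272, 21) (13.2764, 21)]  |A|=43.2214
10. ⊥bis P6·P9 via (16.415,15.785): [(13.6808, 15.3391) (17.9698, 16.0385) (22.5272, 21) (13.2764, 21)]  |A|=35.2299
11. canonical 4-gon: [(13.6808, 15.3391) (17.9698, 16.0385) (22.5272, 21) (13.2764, 21)]
12. shoelace: 35.2299

Area of P6's cell: 35.2299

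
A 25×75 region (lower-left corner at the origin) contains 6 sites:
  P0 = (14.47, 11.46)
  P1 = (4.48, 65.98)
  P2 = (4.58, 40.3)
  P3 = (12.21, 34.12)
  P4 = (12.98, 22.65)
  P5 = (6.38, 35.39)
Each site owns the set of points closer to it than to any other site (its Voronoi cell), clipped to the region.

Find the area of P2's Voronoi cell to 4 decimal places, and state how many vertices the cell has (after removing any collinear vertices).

1. box [0,25]×[0,75]: [(0, 0) (25, 0) (25, 75) (0, 75)]
2. ⊥bis P2·P0 via (9.525,25.88): [(0, 22.6136) (25, 31.1868) (25, 75) (0, 75)]  |A|=1202.4948
3. ⊥bis P2·P1 via (4.53,53.14): [(0, 53.1224) (0, 22.6136) (25, 31.1868) (25, 53.2197)]  |A|=656.7707
4. ⊥bis P2·P3 via (8.395,37.21): [(21.3507, 53.2055) (0, 53.1224) (0, 26.8453)]  |A|=280.5172
5. ⊥bis P2·P4 via (8.78,31.475): [(0.5946, 27.5794) (21.3507, 53.2055) (0, 53.1224) (0, 27.2964)]  |A|=280.3831
6. ⊥bis P2·P5 via (5.48,37.845): [(10.3576, 39.6331) (21.3507, 53.2055) (0, 53.1224) (0, 35.836)]  |A|=233.9557
7. canonical 4-gon: [(10.3576, 39.6331) (21.3507, 53.2055) (0, 53.1224) (0, 35.836)]
8. shoelace: 233.9557

Area of P2's cell: 233.9557 (4 vertices)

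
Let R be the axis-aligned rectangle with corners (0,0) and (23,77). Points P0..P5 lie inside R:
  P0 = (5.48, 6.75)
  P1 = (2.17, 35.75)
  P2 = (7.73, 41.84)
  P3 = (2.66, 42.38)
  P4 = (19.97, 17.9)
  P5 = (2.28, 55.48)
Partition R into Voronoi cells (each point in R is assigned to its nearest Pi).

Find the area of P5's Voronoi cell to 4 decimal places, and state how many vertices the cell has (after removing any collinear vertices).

1. box [0,23]×[0,77]: [(0, 0) (23, 0) (23, 77) (0, 77)]
2. ⊥bis P5·P0 via (3.88,31.115): [(0, 30.8602) (23, 32.3706) (23, 77) (0, 77)]  |A|=1043.846
3. ⊥bis P5·P1 via (2.225,45.615): [(0, 45.6274) (23, 45.4992) (23, 77) (0, 77)]  |A|=723.0443
4. ⊥bis P5·P2 via (5.005,48.66): [(0, 46.6602) (23, 55.8501) (23, 77) (0, 77)]  |A|=592.1317
5. ⊥bis P5·P3 via (2.47,48.93): [(0, 48.8584) (5.9321, 49.0304) (23, 55.8501) (23, 77) (0, 77)]  |A|=585.6119
6. ⊥bis P5·P4 via (11.125,36.69): [(0, 48.8584) (5.9321, 49.0304) (23, 55.8501) (23, 77) (0, 77)]  |A|=585.6119
7. canonical 5-gon: [(0, 48.8584) (5.9321, 49.0304) (23, 55.8501) (23, 77) (0, 77)]
8. shoelace: 585.6119

Area of P5's cell: 585.6119 (5 vertices)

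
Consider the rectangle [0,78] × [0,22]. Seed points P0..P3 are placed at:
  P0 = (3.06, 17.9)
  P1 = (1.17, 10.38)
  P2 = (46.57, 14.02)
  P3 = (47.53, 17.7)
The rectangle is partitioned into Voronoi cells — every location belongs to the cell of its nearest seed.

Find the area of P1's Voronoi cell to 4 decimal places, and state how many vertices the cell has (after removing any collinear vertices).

Area of P1's cell: 284.0668 (4 vertices)

1. box [0,78]×[0,22]: [(0, 0) (78, 0) (78, 22) (0, 22)]
2. ⊥bis P1·P0 via (2.115,14.14): [(0, 14.6716) (0, 0) (58.3757, 0)]  |A|=428.2317
3. ⊥bis P1·P2 via (23.87,12.2): [(24.1587, 8.5998) (0, 14.6716) (0, 0) (24.8481, 0)]  |A|=284.0668
4. ⊥bis P1·P3 via (24.35,14.04): [(24.1587, 8.5998) (0, 14.6716) (0, 0) (24.8481, 0)]  |A|=284.0668
5. canonical 4-gon: [(24.1587, 8.5998) (0, 14.6716) (0, 0) (24.8481, 0)]
6. shoelace: 284.0668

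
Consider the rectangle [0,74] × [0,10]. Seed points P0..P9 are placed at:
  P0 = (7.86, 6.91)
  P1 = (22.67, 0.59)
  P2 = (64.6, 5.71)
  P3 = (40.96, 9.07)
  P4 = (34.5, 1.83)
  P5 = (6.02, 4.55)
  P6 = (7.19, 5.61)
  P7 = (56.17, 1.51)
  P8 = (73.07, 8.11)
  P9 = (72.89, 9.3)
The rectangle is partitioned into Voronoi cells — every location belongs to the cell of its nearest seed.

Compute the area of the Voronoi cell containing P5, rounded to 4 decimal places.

1. box [0,74]×[0,10]: [(0, 0) (74, 0) (74, 10) (0, 10)]
2. ⊥bis P5·P0 via (6.94,5.73): [(0, 0) (14.2893, 0) (1.4633, 10) (0, 10)]  |A|=78.763
3. ⊥bis P5·P1 via (14.345,2.57): [(0, 0) (13.7338, 0) (13.8207, 0.3654) (1.4633, 10) (0, 10)]  |A|=78.6615
4. ⊥bis P5·P2 via (35.31,5.13): [(0, 0) (13.7338, 0) (13.8207, 0.3654) (1.4633, 10) (0, 10)]  |A|=78.6615
5. ⊥bis P5·P3 via (23.49,6.81): [(0, 0) (13.7338, 0) (13.8207, 0.3654) (1.4633, 10) (0, 10)]  |A|=78.6615
6. ⊥bis P5·P4 via (20.26,3.19): [(0, 0) (13.7338, 0) (13.8207, 0.3654) (1.4633, 10) (0, 10)]  |A|=78.6615
7. ⊥bis P5·P6 via (6.605,5.08): [(0, 0) (11.2074, 0) (3.7937, 8.1831) (1.4633, 10) (0, 10)]  |A|=66.1531
8. ⊥bis P5·P7 via (31.095,3.03): [(0, 0) (11.2074, 0) (3.7937, 8.1831) (1.4633, 10) (0, 10)]  |A|=66.1531
9. ⊥bis P5·P8 via (39.545,6.33): [(0, 0) (11.2074, 0) (3.7937, 8.1831) (1.4633, 10) (0, 10)]  |A|=66.1531
10. ⊥bis P5·P9 via (39.455,6.925): [(0, 0) (11.2074, 0) (3.7937, 8.1831) (1.4633, 10) (0, 10)]  |A|=66.1531
11. canonical 5-gon: [(0, 0) (11.2074, 0) (3.7937, 8.1831) (1.4633, 10) (0, 10)]
12. shoelace: 66.1531

Area of P5's cell: 66.1531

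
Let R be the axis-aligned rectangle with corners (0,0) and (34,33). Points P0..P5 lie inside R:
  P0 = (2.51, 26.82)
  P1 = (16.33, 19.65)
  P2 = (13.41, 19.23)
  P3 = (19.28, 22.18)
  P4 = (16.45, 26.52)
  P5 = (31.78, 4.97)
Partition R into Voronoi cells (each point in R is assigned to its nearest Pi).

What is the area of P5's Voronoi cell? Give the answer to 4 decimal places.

Area of P5's cell: 230.1546

1. box [0,34]×[0,33]: [(0, 0) (34, 0) (34, 33) (0, 33)]
2. ⊥bis P5·P0 via (17.145,15.895): [(5.2794, 0) (34, 0) (34, 33) (29.9139, 33)]  |A|=541.3112
3. ⊥bis P5·P1 via (24.055,12.31): [(12.3585, 0) (34, 0) (34, 22.7766)]  |A|=246.4602
4. ⊥bis P5·P2 via (22.595,12.1): [(16.9683, 4.8516) (13.2022, 0) (34, 0) (34, 22.7766)]  |A|=244.4136
5. ⊥bis P5·P3 via (25.53,13.575): [(24.6489, 12.935) (16.9683, 4.8516) (13.2022, 0) (34, 0) (34, 19.7269)]  |A|=230.1546
6. ⊥bis P5·P4 via (24.115,15.745): [(24.6489, 12.935) (16.9683, 4.8516) (13.2022, 0) (34, 0) (34, 19.7269)]  |A|=230.1546
7. canonical 5-gon: [(24.6489, 12.935) (16.9683, 4.8516) (13.2022, 0) (34, 0) (34, 19.7269)]
8. shoelace: 230.1546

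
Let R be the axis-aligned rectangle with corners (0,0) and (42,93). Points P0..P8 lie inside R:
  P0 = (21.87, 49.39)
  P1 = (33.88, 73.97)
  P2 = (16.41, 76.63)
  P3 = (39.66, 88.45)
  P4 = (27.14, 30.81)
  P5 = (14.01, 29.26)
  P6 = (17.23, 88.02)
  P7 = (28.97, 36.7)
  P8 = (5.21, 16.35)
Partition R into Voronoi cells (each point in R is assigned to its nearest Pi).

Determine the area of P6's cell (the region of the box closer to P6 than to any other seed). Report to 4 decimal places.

1. box [0,42]×[0,93]: [(0, 0) (42, 0) (42, 93) (0, 93)]
2. ⊥bis P6·P0 via (19.55,68.705): [(0, 66.3568) (42, 71.4016) (42, 93) (0, 93)]  |A|=1013.0751
3. ⊥bis P6·P1 via (25.555,80.995): [(0, 66.3568) (14.6917, 68.1215) (35.6853, 93) (0, 93)]  |A|=639.6174
4. ⊥bis P6·P2 via (16.82,82.325): [(0, 83.5359) (26.1128, 81.656) (35.6853, 93) (0, 93)]  |A|=325.9742
5. ⊥bis P6·P3 via (28.445,88.235): [(0, 83.5359) (26.1128, 81.656) (28.5165, 84.5046) (28.3537, 93) (0, 93)]  |A|=294.8312
6. ⊥bis P6·P4 via (22.185,59.415): [(0, 83.5359) (26.1128, 81.656) (28.5165, 84.5046) (28.3537, 93) (0, 93)]  |A|=294.8312
7. ⊥bis P6·P5 via (15.62,58.64): [(0, 83.5359) (26.1128, 81.656) (28.5165, 84.5046) (28.3537, 93) (0, 93)]  |A|=294.8312
8. ⊥bis P6·P7 via (23.1,62.36): [(0, 83.5359) (26.1128, 81.656) (28.5165, 84.5046) (28.3537, 93) (0, 93)]  |A|=294.8312
9. ⊥bis P6·P8 via (11.22,52.185): [(0, 83.5359) (26.1128, 81.656) (28.5165, 84.5046) (28.3537, 93) (0, 93)]  |A|=294.8312
10. canonical 5-gon: [(0, 83.5359) (26.1128, 81.656) (28.5165, 84.5046) (28.3537, 93) (0, 93)]
11. shoelace: 294.8312

Area of P6's cell: 294.8312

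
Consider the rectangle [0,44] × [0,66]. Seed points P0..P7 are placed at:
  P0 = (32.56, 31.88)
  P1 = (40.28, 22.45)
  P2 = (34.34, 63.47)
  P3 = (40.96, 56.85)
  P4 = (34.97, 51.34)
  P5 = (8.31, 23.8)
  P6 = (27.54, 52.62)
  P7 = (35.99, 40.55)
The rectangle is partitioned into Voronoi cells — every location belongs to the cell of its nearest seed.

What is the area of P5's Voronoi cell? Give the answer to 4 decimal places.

Area of P5's cell: 944.4147

1. box [0,44]×[0,66]: [(0, 0) (44, 0) (44, 66) (0, 66)]
2. ⊥bis P5·P0 via (20.435,27.84): [(0, 0) (29.7112, 0) (7.7202, 66) (0, 66)]  |A|=1235.2368
3. ⊥bis P5·P1 via (24.295,23.125): [(0, 0) (23.3185, 0) (24.0375, 17.0279) (7.7202, 66) (0, 66)]  |A|=1180.8098
4. ⊥bis P5·P2 via (21.325,43.635): [(0, 57.6277) (0, 0) (23.3185, 0) (24.0375, 17.0279) (13.4506, 48.8019)]  |A|=1058.1168
5. ⊥bis P5·P3 via (24.635,40.325): [(0, 57.6277) (0, 0) (23.3185, 0) (24.0375, 17.0279) (13.4506, 48.8019)]  |A|=1058.1168
6. ⊥bis P5·P4 via (21.64,37.57): [(2.8563, 55.7535) (0, 57.6277) (0, 0) (23.3185, 0) (24.0375, 17.0279) (15.0757, 43.9246)]  |A|=1037.9294
7. ⊥bis P5·P6 via (17.925,38.21): [(0, 50.1704) (0, 0) (23.3185, 0) (24.0375, 17.0279) (16.7095, 39.021)]  |A|=944.4147
8. ⊥bis P5·P7 via (22.15,32.175): [(0, 50.1704) (0, 0) (23.3185, 0) (24.0375, 17.0279) (16.7095, 39.021)]  |A|=944.4147
9. canonical 5-gon: [(0, 50.1704) (0, 0) (23.3185, 0) (24.0375, 17.0279) (16.7095, 39.021)]
10. shoelace: 944.4147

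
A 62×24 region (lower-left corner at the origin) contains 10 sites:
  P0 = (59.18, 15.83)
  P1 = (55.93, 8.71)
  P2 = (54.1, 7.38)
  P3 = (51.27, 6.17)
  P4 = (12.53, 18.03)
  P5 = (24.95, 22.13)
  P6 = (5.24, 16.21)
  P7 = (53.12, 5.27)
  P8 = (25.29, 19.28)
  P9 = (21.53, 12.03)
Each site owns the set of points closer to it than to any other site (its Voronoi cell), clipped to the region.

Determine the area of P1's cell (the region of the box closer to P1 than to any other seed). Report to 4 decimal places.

1. box [0,62]×[0,24]: [(0, 0) (62, 0) (62, 24) (0, 24)]
2. ⊥bis P1·P0 via (57.555,12.27): [(0, 0) (62, 0) (62, 10.241) (31.8573, 24) (0, 24)]  |A|=1280.6336
3. ⊥bis P1·P2 via (55.015,8.045): [(60.8619, 0) (62, 0) (62, 10.241) (49.1591, 16.1024)]  |A|=74.9152
4. ⊥bis P1·P3 via (53.6,7.44): [(60.8619, 0) (62, 0) (62, 10.241) (49.1591, 16.1024)]  |A|=74.9152
5. ⊥bis P1·P4 via (34.23,13.37): [(60.8619, 0) (62, 0) (62, 10.241) (49.1591, 16.1024)]  |A|=74.9152
6. ⊥bis P1·P5 via (40.44,15.42): [(60.8619, 0) (62, 0) (62, 10.241) (49.1591, 16.1024)]  |A|=74.9152
7. ⊥bis P1·P6 via (30.585,12.46): [(60.8619, 0) (62, 0) (62, 10.241) (49.1591, 16.1024)]  |A|=74.9152
8. ⊥bis P1·P7 via (54.525,6.99): [(57.618, 4.4635) (62, 0.884) (62, 10.241) (49.1591, 16.1024)]  |A|=70.4385
9. ⊥bis P1·P8 via (40.61,13.995): [(57.618, 4.4635) (62, 0.884) (62, 10.241) (49.1591, 16.1024)]  |A|=70.4385
10. ⊥bis P1·P9 via (38.73,10.37): [(57.618, 4.4635) (62, 0.884) (62, 10.241) (49.1591, 16.1024)]  |A|=70.4385
11. canonical 4-gon: [(57.618, 4.4635) (62, 0.884) (62, 10.241) (49.1591, 16.1024)]
12. shoelace: 70.4385

Area of P1's cell: 70.4385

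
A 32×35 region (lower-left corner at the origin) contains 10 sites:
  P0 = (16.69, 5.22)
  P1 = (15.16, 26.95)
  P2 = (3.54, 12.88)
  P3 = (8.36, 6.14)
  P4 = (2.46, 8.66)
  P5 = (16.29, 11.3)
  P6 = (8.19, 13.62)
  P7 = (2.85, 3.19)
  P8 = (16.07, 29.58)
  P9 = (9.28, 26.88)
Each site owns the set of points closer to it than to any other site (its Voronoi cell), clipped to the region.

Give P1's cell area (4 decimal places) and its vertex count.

Area of P1's cell: 125.9005 (5 vertices)

1. box [0,32]×[0,35]: [(0, 0) (32, 0) (32, 35) (0, 35)]
2. ⊥bis P1·P0 via (15.925,16.085): [(0, 14.9637) (32, 17.2168) (32, 35) (0, 35)]  |A|=605.111
3. ⊥bis P1·P2 via (9.35,19.915): [(0, 27.6369) (14.1397, 15.9593) (32, 17.2168) (32, 35) (0, 35)]  |A|=515.5134
4. ⊥bis P1·P3 via (11.76,16.545): [(0, 27.6369) (14.1397, 15.9593) (32, 17.2168) (32, 35) (0, 35)]  |A|=515.5134
5. ⊥bis P1·P4 via (8.81,17.805): [(0, 27.6369) (14.1397, 15.9593) (32, 17.2168) (32, 35) (0, 35)]  |A|=515.5134
6. ⊥bis P1·P5 via (15.725,19.125): [(0, 27.6369) (10.7422, 18.7652) (32, 20.3001) (32, 35) (0, 35)]  |A|=455.5479
7. ⊥bis P1·P6 via (11.675,20.285): [(0, 27.6369) (4.1165, 24.2372) (14.1157, 19.0088) (32, 20.3001) (32, 35) (0, 35)]  |A|=445.5111
8. ⊥bis P1·P7 via (9.005,15.07): [(0, 27.6369) (4.1165, 24.2372) (14.1157, 19.0088) (32, 20.3001) (32, 35) (0, 35)]  |A|=445.5111
9. ⊥bis P1·P8 via (15.615,28.265): [(0, 33.6679) (0, 27.6369) (4.1165, 24.2372) (14.1157, 19.0088) (32, 20.3001) (32, 22.5957)]  |A|=225.7283
10. ⊥bis P1·P9 via (12.22,26.915): [(12.1898, 29.4501) (12.3028, 19.9567) (14.1157, 19.0088) (32, 20.3001) (32, 22.5957)]  |A|=125.9005
11. canonical 5-gon: [(12.1898, 29.4501) (12.3028, 19.9567) (14.1157, 19.0088) (32, 20.3001) (32, 22.5957)]
12. shoelace: 125.9005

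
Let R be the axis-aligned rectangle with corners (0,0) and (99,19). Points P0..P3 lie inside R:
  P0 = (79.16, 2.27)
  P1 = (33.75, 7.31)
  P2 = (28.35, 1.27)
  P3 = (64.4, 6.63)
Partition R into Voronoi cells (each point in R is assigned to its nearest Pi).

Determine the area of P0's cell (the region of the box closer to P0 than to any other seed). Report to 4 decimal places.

Area of P0's cell: 488.8370

1. box [0,99]×[0,19]: [(0, 0) (99, 0) (99, 19) (0, 19)]
2. ⊥bis P0·P1 via (56.455,4.79): [(55.9234, 0) (99, 0) (99, 19) (58.0322, 19)]  |A|=798.4226
3. ⊥bis P0·P2 via (53.755,1.77): [(55.9234, 0) (99, 0) (99, 19) (58.0322, 19)]  |A|=798.4226
4. ⊥bis P0·P3 via (71.78,4.45): [(70.4655, 0) (99, 0) (99, 19) (76.078, 19)]  |A|=488.837
5. canonical 4-gon: [(70.4655, 0) (99, 0) (99, 19) (76.078, 19)]
6. shoelace: 488.837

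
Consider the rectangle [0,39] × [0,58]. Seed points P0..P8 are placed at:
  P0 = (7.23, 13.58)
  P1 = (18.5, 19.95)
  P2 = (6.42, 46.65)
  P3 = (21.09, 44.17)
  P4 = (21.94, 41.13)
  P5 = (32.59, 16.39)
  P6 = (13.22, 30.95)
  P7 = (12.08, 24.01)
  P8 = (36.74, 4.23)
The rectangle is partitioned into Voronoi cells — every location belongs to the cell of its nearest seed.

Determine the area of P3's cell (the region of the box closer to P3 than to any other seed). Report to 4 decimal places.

Area of P3's cell: 341.9461

1. box [0,39]×[0,58]: [(0, 0) (39, 0) (39, 58) (0, 58)]
2. ⊥bis P3·P0 via (14.16,28.875): [(0, 35.2907) (39, 17.6203) (39, 58) (0, 58)]  |A|=1230.2354
3. ⊥bis P3·P1 via (19.795,32.06): [(0, 35.2907) (3.2181, 33.8327) (39, 30.0063) (39, 58) (0, 58)]  |A|=1008.6373
4. ⊥bis P3·P2 via (13.755,45.41): [(11.6455, 32.9315) (39, 30.0063) (39, 58) (15.8834, 58)]  |A|=672.6272
5. ⊥bis P3·P4 via (21.515,42.65): [(12.8803, 40.2357) (39, 47.5389) (39, 58) (15.8834, 58)]  |A|=341.9461
6. ⊥bis P3·P5 via (26.84,30.28): [(12.8803, 40.2357) (39, 47.5389) (39, 58) (15.8834, 58)]  |A|=341.9461
7. ⊥bis P3·P6 via (17.155,37.56): [(12.8803, 40.2357) (39, 47.5389) (39, 58) (15.8834, 58)]  |A|=341.9461
8. ⊥bis P3·P7 via (16.585,34.09): [(12.8803, 40.2357) (39, 47.5389) (39, 58) (15.8834, 58)]  |A|=341.9461
9. ⊥bis P3·P8 via (28.915,24.2): [(12.8803, 40.2357) (39, 47.5389) (39, 58) (15.8834, 58)]  |A|=341.9461
10. canonical 4-gon: [(12.8803, 40.2357) (39, 47.5389) (39, 58) (15.8834, 58)]
11. shoelace: 341.9461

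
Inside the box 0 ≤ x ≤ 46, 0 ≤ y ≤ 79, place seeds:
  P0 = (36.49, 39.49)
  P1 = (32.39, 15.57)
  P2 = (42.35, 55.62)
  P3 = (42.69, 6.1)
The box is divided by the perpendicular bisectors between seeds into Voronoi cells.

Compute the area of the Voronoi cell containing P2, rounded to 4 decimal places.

Area of P2's cell: 1172.0636

1. box [0,46]×[0,79]: [(0, 0) (46, 0) (46, 79) (0, 79)]
2. ⊥bis P2·P0 via (39.42,47.555): [(0, 61.8762) (46, 45.1645) (46, 79) (0, 79)]  |A|=1172.0636
3. ⊥bis P2·P1 via (37.37,35.595): [(0, 61.8762) (46, 45.1645) (46, 79) (0, 79)]  |A|=1172.0636
4. ⊥bis P2·P3 via (42.52,30.86): [(0, 61.8762) (46, 45.1645) (46, 79) (0, 79)]  |A|=1172.0636
5. canonical 4-gon: [(0, 61.8762) (46, 45.1645) (46, 79) (0, 79)]
6. shoelace: 1172.0636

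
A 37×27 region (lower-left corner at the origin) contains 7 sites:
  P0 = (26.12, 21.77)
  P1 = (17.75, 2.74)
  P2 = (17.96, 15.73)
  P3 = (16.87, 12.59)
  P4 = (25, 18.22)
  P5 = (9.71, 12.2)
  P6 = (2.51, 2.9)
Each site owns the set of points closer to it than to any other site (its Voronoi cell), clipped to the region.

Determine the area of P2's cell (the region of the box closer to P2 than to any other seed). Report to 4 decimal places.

Area of P2's cell: 115.2851

1. box [0,37]×[0,27]: [(0, 0) (37, 0) (37, 27) (0, 27)]
2. ⊥bis P2·P0 via (22.04,18.75): [(0, 0) (35.9187, 0) (15.9334, 27) (0, 27)]  |A|=700.0028
3. ⊥bis P2·P1 via (17.855,9.235): [(0, 9.5236) (29.2189, 9.0513) (15.9334, 27) (0, 27)]  |A|=398.3122
4. ⊥bis P2·P3 via (17.415,14.16): [(0, 20.2053) (28.2117, 10.4121) (15.9334, 27) (0, 27)]  |A|=227.995
5. ⊥bis P2·P4 via (21.48,16.975): [(0, 20.2053) (23.184, 12.1574) (19.7652, 21.8232) (15.9334, 27) (0, 27)]  |A|=206.6799
6. ⊥bis P2·P5 via (13.835,13.965): [(13.1125, 15.6535) (23.184, 12.1574) (19.7652, 21.8232) (15.9334, 27) (8.2576, 27)]  |A|=115.2851
7. ⊥bis P2·P6 via (10.235,9.315): [(13.1125, 15.6535) (23.184, 12.1574) (19.7652, 21.8232) (15.9334, 27) (8.2576, 27)]  |A|=115.2851
8. canonical 5-gon: [(13.1125, 15.6535) (23.184, 12.1574) (19.7652, 21.8232) (15.9334, 27) (8.2576, 27)]
9. shoelace: 115.2851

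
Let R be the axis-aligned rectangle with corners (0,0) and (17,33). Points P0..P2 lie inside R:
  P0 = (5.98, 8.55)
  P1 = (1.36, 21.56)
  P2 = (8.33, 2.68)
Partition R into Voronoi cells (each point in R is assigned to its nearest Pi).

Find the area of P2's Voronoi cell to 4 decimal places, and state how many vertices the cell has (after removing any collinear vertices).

1. box [0,17]×[0,33]: [(0, 0) (17, 0) (17, 33) (0, 33)]
2. ⊥bis P2·P0 via (7.155,5.615): [(0, 2.7506) (0, 0) (17, 0) (17, 9.5564)]  |A|=104.6088
3. ⊥bis P2·P1 via (4.845,12.12): [(0, 2.7506) (0, 0) (17, 0) (17, 9.5564)]  |A|=104.6088
4. canonical 4-gon: [(0, 2.7506) (0, 0) (17, 0) (17, 9.5564)]
5. shoelace: 104.6088

Area of P2's cell: 104.6088 (4 vertices)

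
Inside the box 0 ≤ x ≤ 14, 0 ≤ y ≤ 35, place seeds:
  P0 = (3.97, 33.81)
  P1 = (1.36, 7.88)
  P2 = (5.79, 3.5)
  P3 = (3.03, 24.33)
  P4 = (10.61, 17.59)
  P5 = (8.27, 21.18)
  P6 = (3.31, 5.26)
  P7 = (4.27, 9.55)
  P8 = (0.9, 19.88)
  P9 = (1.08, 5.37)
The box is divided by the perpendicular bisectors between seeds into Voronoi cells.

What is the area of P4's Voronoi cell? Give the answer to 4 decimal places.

Area of P4's cell: 67.1492

1. box [0,14]×[0,35]: [(0, 0) (14, 0) (14, 35) (0, 35)]
2. ⊥bis P4·P0 via (7.29,25.7): [(0, 22.7157) (0, 0) (14, 0) (14, 28.4469)]  |A|=358.138
3. ⊥bis P4·P1 via (5.985,12.735): [(0, 22.7157) (0, 18.4365) (14, 5.0997) (14, 28.4469)]  |A|=193.3848
4. ⊥bis P4·P2 via (8.2,10.545): [(0, 22.7157) (0, 18.4365) (8.3309, 10.5002) (14, 8.5609) (14, 28.4469)]  |A|=183.5739
5. ⊥bis P4·P3 via (6.82,20.96): [(13.178, 28.1104) (2.4775, 16.0763) (8.3309, 10.5002) (14, 8.5609) (14, 28.4469)]  |A|=127.8435
6. ⊥bis P4·P5 via (9.44,19.385): [(3.2439, 15.3463) (8.3309, 10.5002) (14, 8.5609) (14, 22.3573)]  |A|=83.0015
7. ⊥bis P4·P6 via (6.96,11.425): [(3.2439, 15.3463) (8.0172, 10.7991) (8.7835, 10.3454) (14, 8.5609) (14, 22.3573)]  |A|=82.9581
8. ⊥bis P4·P7 via (7.44,13.57): [(4.3079, 16.0398) (13.633, 8.6864) (14, 8.5609) (14, 22.3573)]  |A|=67.6217
9. ⊥bis P4·P8 via (5.755,18.735): [(5.2668, 16.6648) (4.9921, 15.5003) (13.633, 8.6864) (14, 8.5609) (14, 22.3573)]  |A|=67.1492
10. ⊥bis P4·P9 via (5.845,11.48): [(5.2668, 16.6648) (4.9921, 15.5003) (13.633, 8.6864) (14, 8.5609) (14, 22.3573)]  |A|=67.1492
11. canonical 5-gon: [(5.2668, 16.6648) (4.9921, 15.5003) (13.633, 8.6864) (14, 8.5609) (14, 22.3573)]
12. shoelace: 67.1492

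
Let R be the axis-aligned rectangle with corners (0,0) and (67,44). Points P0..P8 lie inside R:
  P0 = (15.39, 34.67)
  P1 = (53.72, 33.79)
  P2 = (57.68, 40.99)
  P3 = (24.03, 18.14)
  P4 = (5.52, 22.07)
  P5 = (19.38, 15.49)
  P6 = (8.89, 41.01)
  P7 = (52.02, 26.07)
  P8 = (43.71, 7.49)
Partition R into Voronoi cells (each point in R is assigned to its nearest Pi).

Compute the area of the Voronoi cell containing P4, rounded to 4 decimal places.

Area of P4's cell: 310.3514

1. box [0,67]×[0,44]: [(0, 0) (67, 0) (67, 44) (0, 44)]
2. ⊥bis P4·P0 via (10.455,28.37): [(0, 36.5598) (0, 0) (46.672, 0)]  |A|=853.1587
3. ⊥bis P4·P1 via (29.62,27.93): [(33.9971, 9.9287) (0, 36.5598) (0, 0) (36.4113, 0)]  |A|=802.2208
4. ⊥bis P4·P2 via (31.6,31.53): [(33.9971, 9.9287) (0, 36.5598) (0, 0) (36.4113, 0)]  |A|=802.2208
5. ⊥bis P4·P3 via (14.775,20.105): [(15.6635, 24.29) (0, 36.5598) (0, 0) (10.5064, 0)]  |A|=413.9271
6. ⊥bis P4·P5 via (12.45,18.78): [(15.2279, 24.6313) (0, 36.5598) (0, 0) (3.5342, 0)]  |A|=321.8899
7. ⊥bis P4·P6 via (7.205,31.54): [(15.2279, 24.6313) (6.174, 31.7234) (0, 32.822) (0, 0) (3.5342, 0)]  |A|=310.3514
8. ⊥bis P4·P7 via (28.77,24.07): [(15.2279, 24.6313) (6.174, 31.7234) (0, 32.822) (0, 0) (3.5342, 0)]  |A|=310.3514
9. ⊥bis P4·P8 via (24.615,14.78): [(15.2279, 24.6313) (6.174, 31.7234) (0, 32.822) (0, 0) (3.5342, 0)]  |A|=310.3514
10. canonical 5-gon: [(15.2279, 24.6313) (6.174, 31.7234) (0, 32.822) (0, 0) (3.5342, 0)]
11. shoelace: 310.3514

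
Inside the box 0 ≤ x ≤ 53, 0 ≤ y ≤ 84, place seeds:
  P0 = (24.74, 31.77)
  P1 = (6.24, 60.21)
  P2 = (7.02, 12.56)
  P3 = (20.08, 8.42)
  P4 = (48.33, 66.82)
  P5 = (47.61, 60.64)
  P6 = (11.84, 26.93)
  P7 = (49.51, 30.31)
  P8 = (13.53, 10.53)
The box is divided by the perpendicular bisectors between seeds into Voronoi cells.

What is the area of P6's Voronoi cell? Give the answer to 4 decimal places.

Area of P6's cell: 400.7623

1. box [0,53]×[0,84]: [(0, 0) (53, 0) (53, 84) (0, 84)]
2. ⊥bis P6·P0 via (18.29,29.35): [(0, 78.0981) (0, 0) (29.3019, 0)]  |A|=1144.2134
3. ⊥bis P6·P1 via (9.04,43.57): [(12.7223, 44.1896) (0, 42.0488) (0, 0) (29.3019, 0)]  |A|=914.899
4. ⊥bis P6·P2 via (9.43,19.745): [(23.6881, 14.9625) (12.7223, 44.1896) (0, 42.0488) (0, 22.908)]  |A|=424.3598
5. ⊥bis P6·P3 via (15.96,17.675): [(15.8059, 17.6064) (21.71, 20.2347) (12.7223, 44.1896) (0, 42.0488) (0, 22.908)]  |A|=406.1965
6. ⊥bis P6·P4 via (30.085,46.875): [(15.8059, 17.6064) (21.71, 20.2347) (12.7223, 44.1896) (0, 42.0488) (0, 22.908)]  |A|=406.1965
7. ⊥bis P6·P5 via (29.725,43.785): [(15.8059, 17.6064) (21.71, 20.2347) (12.7223, 44.1896) (0, 42.0488) (0, 22.908)]  |A|=406.1965
8. ⊥bis P6·P7 via (30.675,28.62): [(15.8059, 17.6064) (21.71, 20.2347) (12.7223, 44.1896) (0, 42.0488) (0, 22.908)]  |A|=406.1965
9. ⊥bis P6·P8 via (12.685,18.73): [(12.5099, 18.712) (20.0302, 19.4869) (21.71, 20.2347) (12.7223, 44.1896) (0, 42.0488) (0, 22.908)]  |A|=400.7623
10. canonical 6-gon: [(12.5099, 18.712) (20.0302, 19.4869) (21.71, 20.2347) (12.7223, 44.1896) (0, 42.0488) (0, 22.908)]
11. shoelace: 400.7623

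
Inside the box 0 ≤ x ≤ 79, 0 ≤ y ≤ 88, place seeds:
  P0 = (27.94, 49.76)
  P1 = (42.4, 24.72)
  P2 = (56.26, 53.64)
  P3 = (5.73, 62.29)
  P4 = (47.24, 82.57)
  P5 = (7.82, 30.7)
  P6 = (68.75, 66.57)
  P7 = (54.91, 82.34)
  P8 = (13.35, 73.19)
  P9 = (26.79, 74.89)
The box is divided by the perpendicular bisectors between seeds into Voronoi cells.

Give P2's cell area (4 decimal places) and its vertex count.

Area of P2's cell: 958.2336 (7 vertices)

1. box [0,79]×[0,88]: [(0, 0) (79, 0) (79, 88) (0, 88)]
2. ⊥bis P2·P0 via (42.1,51.7): [(49.1832, 0) (79, 0) (79, 88) (37.1267, 88)]  |A|=3154.365
3. ⊥bis P2·P1 via (49.33,39.18): [(43.4278, 42.0087) (79, 24.9606) (79, 88) (37.1267, 88)]  |A|=2084.1314
4. ⊥bis P2·P3 via (30.995,57.965): [(43.4278, 42.0087) (79, 24.9606) (79, 88) (37.1267, 88)]  |A|=2084.1314
5. ⊥bis P2·P4 via (51.75,68.105): [(40.3398, 64.5475) (43.4278, 42.0087) (79, 24.9606) (79, 76.6012)]  |A|=1372.7738
6. ⊥bis P2·P5 via (32.04,42.17): [(40.3398, 64.5475) (43.4278, 42.0087) (79, 24.9606) (79, 76.6012)]  |A|=1372.7738
7. ⊥bis P2·P6 via (62.505,60.105): [(53.6197, 68.6879) (40.3398, 64.5475) (43.4278, 42.0087) (79, 24.9606) (79, 44.1713)]  |A|=961.2336
8. ⊥bis P2·P7 via (55.585,67.99): [(54.3999, 67.9343) (50.6343, 67.7571) (40.3398, 64.5475) (43.4278, 42.0087) (79, 24.9606) (79, 44.1713)]  |A|=959.7454
9. ⊥bis P2·P8 via (34.805,63.415): [(54.3999, 67.9343) (50.6343, 67.7571) (40.3398, 64.5475) (43.4278, 42.0087) (79, 24.9606) (79, 44.1713)]  |A|=959.7454
10. ⊥bis P2·P9 via (41.525,64.265): [(54.3999, 67.9343) (50.6343, 67.7571) (42.1315, 65.1061) (40.5616, 62.9289) (43.4278, 42.0087) (79, 24.9606) (79, 44.1713)]  |A|=958.2336
11. canonical 7-gon: [(54.3999, 67.9343) (50.6343, 67.7571) (42.1315, 65.1061) (40.5616, 62.9289) (43.4278, 42.0087) (79, 24.9606) (79, 44.1713)]
12. shoelace: 958.2336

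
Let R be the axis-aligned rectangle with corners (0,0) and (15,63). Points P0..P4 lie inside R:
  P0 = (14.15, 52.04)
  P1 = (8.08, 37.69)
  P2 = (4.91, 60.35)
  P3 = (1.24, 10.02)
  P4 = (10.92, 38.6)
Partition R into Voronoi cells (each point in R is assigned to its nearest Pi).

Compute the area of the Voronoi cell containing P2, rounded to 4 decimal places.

Area of P2's cell: 132.6845

1. box [0,15]×[0,63]: [(0, 0) (15, 0) (15, 63) (0, 63)]
2. ⊥bis P2·P0 via (9.53,56.195): [(0, 45.5985) (15, 62.2772) (15, 63) (0, 63)]  |A|=135.9328
3. ⊥bis P2·P1 via (6.495,49.02): [(0, 48.1114) (2.5853, 48.4731) (15, 62.2772) (15, 63) (0, 63)]  |A|=132.6845
4. ⊥bis P2·P3 via (3.075,35.185): [(0, 48.1114) (2.5853, 48.4731) (15, 62.2772) (15, 63) (0, 63)]  |A|=132.6845
5. ⊥bis P2·P4 via (7.915,49.475): [(0, 48.1114) (2.5853, 48.4731) (15, 62.2772) (15, 63) (0, 63)]  |A|=132.6845
6. canonical 5-gon: [(0, 48.1114) (2.5853, 48.4731) (15, 62.2772) (15, 63) (0, 63)]
7. shoelace: 132.6845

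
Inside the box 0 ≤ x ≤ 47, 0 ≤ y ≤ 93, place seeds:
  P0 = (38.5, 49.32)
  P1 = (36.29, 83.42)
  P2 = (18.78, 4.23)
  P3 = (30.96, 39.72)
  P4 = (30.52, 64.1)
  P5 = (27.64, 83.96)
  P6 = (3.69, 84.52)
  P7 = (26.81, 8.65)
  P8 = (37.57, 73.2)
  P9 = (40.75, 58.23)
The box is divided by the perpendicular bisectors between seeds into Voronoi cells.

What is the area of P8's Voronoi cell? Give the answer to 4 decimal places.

Area of P8's cell: 191.9835

1. box [0,47]×[0,93]: [(0, 0) (47, 0) (47, 93) (0, 93)]
2. ⊥bis P8·P0 via (38.035,61.26): [(0, 59.7787) (47, 61.6091) (47, 93) (0, 93)]  |A|=1518.3849
3. ⊥bis P8·P1 via (36.93,78.31): [(0, 73.6847) (0, 59.7787) (47, 61.6091) (47, 79.5712)]  |A|=748.8992
4. ⊥bis P8·P2 via (28.175,38.715): [(0, 73.6847) (0, 59.7787) (47, 61.6091) (47, 79.5712)]  |A|=748.8992
5. ⊥bis P8·P3 via (34.265,56.46): [(0, 73.6847) (0, 63.225) (14.5795, 60.3465) (47, 61.6091) (47, 79.5712)]  |A|=723.777
6. ⊥bis P8·P4 via (34.045,68.65): [(23.7128, 76.6546) (43.3183, 61.4658) (47, 61.6091) (47, 79.5712)]  |A|=238.5093
7. ⊥bis P8·P5 via (32.605,78.58): [(31.5874, 77.6409) (27.4127, 73.7882) (43.3183, 61.4658) (47, 61.6091) (47, 79.5712)]  |A|=225.399
8. ⊥bis P8·P6 via (20.63,78.86): [(31.5874, 77.6409) (27.4127, 73.7882) (43.3183, 61.4658) (47, 61.6091) (47, 79.5712)]  |A|=225.399
9. ⊥bis P8·P7 via (32.19,40.925): [(31.5874, 77.6409) (27.4127, 73.7882) (43.3183, 61.4658) (47, 61.6091) (47, 79.5712)]  |A|=225.399
10. ⊥bis P8·P9 via (39.16,65.715): [(31.5874, 77.6409) (27.4127, 73.7882) (38.1189, 65.4938) (47, 67.3804) (47, 79.5712)]  |A|=191.9835
11. canonical 5-gon: [(31.5874, 77.6409) (27.4127, 73.7882) (38.1189, 65.4938) (47, 67.3804) (47, 79.5712)]
12. shoelace: 191.9835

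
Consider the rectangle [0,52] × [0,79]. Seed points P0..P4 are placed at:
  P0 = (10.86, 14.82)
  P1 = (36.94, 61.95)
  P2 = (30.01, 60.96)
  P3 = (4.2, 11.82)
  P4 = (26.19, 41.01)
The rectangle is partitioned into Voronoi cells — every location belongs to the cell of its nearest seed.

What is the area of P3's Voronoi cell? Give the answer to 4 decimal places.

Area of P3's cell: 203.1976

1. box [0,52]×[0,79]: [(0, 0) (52, 0) (52, 79) (0, 79)]
2. ⊥bis P3·P0 via (7.53,13.32): [(0, 30.0366) (0, 0) (13.53, 0)]  |A|=203.1976
3. ⊥bis P3·P1 via (20.57,36.885): [(0, 30.0366) (0, 0) (13.53, 0)]  |A|=203.1976
4. ⊥bis P3·P2 via (17.105,36.39): [(0, 30.0366) (0, 0) (13.53, 0)]  |A|=203.1976
5. ⊥bis P3·P4 via (15.195,26.415): [(0, 30.0366) (0, 0) (13.53, 0)]  |A|=203.1976
6. canonical 3-gon: [(0, 30.0366) (0, 0) (13.53, 0)]
7. shoelace: 203.1976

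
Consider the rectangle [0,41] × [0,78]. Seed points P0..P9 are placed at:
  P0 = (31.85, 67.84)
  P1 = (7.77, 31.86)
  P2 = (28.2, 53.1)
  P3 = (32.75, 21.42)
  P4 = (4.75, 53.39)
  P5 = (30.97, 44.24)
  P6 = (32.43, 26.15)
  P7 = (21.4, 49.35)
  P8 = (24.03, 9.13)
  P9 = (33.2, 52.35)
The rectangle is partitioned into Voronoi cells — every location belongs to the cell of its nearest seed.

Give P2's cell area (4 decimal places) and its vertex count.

1. box [0,41]×[0,78]: [(0, 0) (41, 0) (41, 78) (0, 78)]
2. ⊥bis P2·P0 via (30.025,60.47): [(0, 67.905) (0, 0) (41, 0) (41, 57.7523)]  |A|=2575.974
3. ⊥bis P2·P1 via (17.985,42.48): [(0, 67.905) (0, 59.7791) (41, 20.3427) (41, 57.7523)]  |A|=933.4766
4. ⊥bis P2·P3 via (30.475,37.26): [(0, 67.905) (0, 59.7791) (24.3296, 36.3774) (41, 38.7716) (41, 57.7523)]  |A|=779.8675
5. ⊥bis P2·P4 via (16.475,53.245): [(16.6054, 63.793) (16.3612, 44.0419) (24.3296, 36.3774) (41, 38.7716) (41, 57.7523)]  |A|=548.903
6. ⊥bis P2·P5 via (29.585,48.67): [(16.6054, 63.793) (16.3673, 44.5376) (41, 52.2388) (41, 57.7523)]  |A|=303.4892
7. ⊥bis P2·P6 via (30.315,39.625): [(16.6054, 63.793) (16.3673, 44.5376) (41, 52.2388) (41, 57.7523)]  |A|=303.4892
8. ⊥bis P2·P7 via (24.8,51.225): [(18.069, 63.4306) (26.7055, 47.7697) (41, 52.2388) (41, 57.7523)]  |A|=194.4462
9. ⊥bis P2·P8 via (26.115,31.115): [(18.069, 63.4306) (26.7055, 47.7697) (41, 52.2388) (41, 57.7523)]  |A|=194.4462
10. ⊥bis P2·P9 via (30.7,52.725): [(31.796, 60.0315) (18.069, 63.4306) (26.7055, 47.7697) (30.1167, 48.8362)]  |A|=111.0093
11. canonical 4-gon: [(31.796, 60.0315) (18.069, 63.4306) (26.7055, 47.7697) (30.1167, 48.8362)]
12. shoelace: 111.0093

Area of P2's cell: 111.0093 (4 vertices)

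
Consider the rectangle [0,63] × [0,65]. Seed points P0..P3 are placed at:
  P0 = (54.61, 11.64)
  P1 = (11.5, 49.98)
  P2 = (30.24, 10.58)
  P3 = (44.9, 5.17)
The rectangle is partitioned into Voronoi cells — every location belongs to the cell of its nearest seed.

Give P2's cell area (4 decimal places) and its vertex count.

Area of P2's cell: 1193.3977 (5 vertices)

1. box [0,63]×[0,65]: [(0, 0) (63, 0) (63, 65) (0, 65)]
2. ⊥bis P2·P0 via (42.425,11.11): [(0, 0) (42.9082, 0) (40.081, 65) (0, 65)]  |A|=2697.1502
3. ⊥bis P2·P1 via (20.87,30.28): [(0, 20.3535) (0, 0) (42.9082, 0) (41.1712, 39.9359)]  |A|=1275.7796
4. ⊥bis P2·P3 via (37.57,7.875): [(0, 20.3535) (0, 0) (34.6639, 0) (42.039, 19.985) (41.1712, 39.9359)]  |A|=1193.3977
5. canonical 5-gon: [(0, 20.3535) (0, 0) (34.6639, 0) (42.039, 19.985) (41.1712, 39.9359)]
6. shoelace: 1193.3977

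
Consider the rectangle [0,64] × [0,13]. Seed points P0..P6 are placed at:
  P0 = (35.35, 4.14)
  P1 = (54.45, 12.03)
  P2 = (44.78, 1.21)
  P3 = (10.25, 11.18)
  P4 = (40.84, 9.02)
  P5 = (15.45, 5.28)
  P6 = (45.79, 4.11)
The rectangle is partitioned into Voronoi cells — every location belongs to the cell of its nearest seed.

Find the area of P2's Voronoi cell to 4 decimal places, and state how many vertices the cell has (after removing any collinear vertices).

Area of P2's cell: 29.3669 (4 vertices)

1. box [0,64]×[0,13]: [(0, 0) (64, 0) (64, 13) (0, 13)]
2. ⊥bis P2·P0 via (40.065,2.675): [(39.2338, 0) (64, 0) (64, 13) (43.2731, 13)]  |A|=295.7049
3. ⊥bis P2·P1 via (49.615,6.62): [(43.0999, 12.4426) (39.2338, 0) (57.0223, 0)]  |A|=110.6675
4. ⊥bis P2·P3 via (27.515,6.195): [(43.0999, 12.4426) (39.2338, 0) (57.0223, 0)]  |A|=110.6675
5. ⊥bis P2·P4 via (42.81,5.115): [(48.2361, 7.8524) (40.4538, 3.9263) (39.2338, 0) (57.0223, 0)]  |A|=82.7237
6. ⊥bis P2·P5 via (30.115,3.245): [(48.2361, 7.8524) (40.4538, 3.9263) (39.2338, 0) (57.0223, 0)]  |A|=82.7237
7. ⊥bis P2·P6 via (45.285,2.66): [(40.9419, 4.1726) (40.4538, 3.9263) (39.2338, 0) (52.9226, 0)]  |A|=29.3669
8. canonical 4-gon: [(40.9419, 4.1726) (40.4538, 3.9263) (39.2338, 0) (52.9226, 0)]
9. shoelace: 29.3669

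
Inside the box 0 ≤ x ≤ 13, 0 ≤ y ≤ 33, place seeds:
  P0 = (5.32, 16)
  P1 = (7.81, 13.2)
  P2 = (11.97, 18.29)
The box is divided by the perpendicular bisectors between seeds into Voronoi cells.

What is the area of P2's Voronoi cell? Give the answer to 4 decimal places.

1. box [0,13]×[0,33]: [(0, 0) (13, 0) (13, 33) (0, 33)]
2. ⊥bis P2·P0 via (8.645,17.145): [(13, 4.4984) (13, 33) (3.1852, 33)]  |A|=139.8694
3. ⊥bis P2·P1 via (9.89,15.745): [(8.8283, 16.6127) (13, 13.2032) (13, 33) (3.1852, 33)]  |A|=121.7124
4. canonical 4-gon: [(8.8283, 16.6127) (13, 13.2032) (13, 33) (3.1852, 33)]
5. shoelace: 121.7124

Area of P2's cell: 121.7124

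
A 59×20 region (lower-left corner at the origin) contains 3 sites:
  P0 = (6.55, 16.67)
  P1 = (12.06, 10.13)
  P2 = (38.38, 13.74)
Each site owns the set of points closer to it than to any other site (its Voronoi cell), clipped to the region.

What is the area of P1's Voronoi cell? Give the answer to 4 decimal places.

1. box [0,59]×[0,20]: [(0, 0) (59, 0) (59, 20) (0, 20)]
2. ⊥bis P1·P0 via (9.305,13.4): [(0, 5.5605) (0, 0) (59, 0) (59, 20) (17.1388, 20)]  |A|=1056.2622
3. ⊥bis P1·P2 via (25.22,11.935): [(0, 5.5605) (0, 0) (26.857, 0) (24.1138, 20) (17.1388, 20)]  |A|=385.9702
4. canonical 5-gon: [(0, 5.5605) (0, 0) (26.857, 0) (24.1138, 20) (17.1388, 20)]
5. shoelace: 385.9702

Area of P1's cell: 385.9702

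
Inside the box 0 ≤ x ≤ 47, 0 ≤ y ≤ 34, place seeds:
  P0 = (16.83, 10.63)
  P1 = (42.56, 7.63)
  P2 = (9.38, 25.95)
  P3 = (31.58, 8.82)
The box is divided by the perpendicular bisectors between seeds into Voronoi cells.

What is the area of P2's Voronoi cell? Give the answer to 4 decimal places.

1. box [0,47]×[0,34]: [(0, 0) (47, 0) (47, 34) (0, 34)]
2. ⊥bis P2·P0 via (13.105,18.29): [(0, 11.9171) (45.4107, 34) (0, 34)]  |A|=501.3987
3. ⊥bis P2·P1 via (25.97,16.79): [(0, 11.9171) (31.8244, 27.3931) (35.4723, 34) (0, 34)]  |A|=468.5679
4. ⊥bis P2·P3 via (20.48,17.385): [(0, 11.9171) (26.0271, 24.5739) (33.3005, 34) (0, 34)]  |A|=444.3231
5. canonical 4-gon: [(0, 11.9171) (26.0271, 24.5739) (33.3005, 34) (0, 34)]
6. shoelace: 444.3231

Area of P2's cell: 444.3231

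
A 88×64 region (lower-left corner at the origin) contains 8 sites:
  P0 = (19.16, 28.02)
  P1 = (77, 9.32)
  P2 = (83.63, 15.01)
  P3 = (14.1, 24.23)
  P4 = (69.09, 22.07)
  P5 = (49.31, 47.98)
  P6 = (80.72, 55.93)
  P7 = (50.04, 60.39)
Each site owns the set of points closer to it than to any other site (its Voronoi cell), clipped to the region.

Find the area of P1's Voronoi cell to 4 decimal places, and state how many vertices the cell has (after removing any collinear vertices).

1. box [0,88]×[0,64]: [(0, 0) (88, 0) (88, 64) (0, 64)]
2. ⊥bis P1·P0 via (48.08,18.67): [(42.0439, 0) (88, 0) (88, 64) (62.7354, 64)]  |A|=2279.0615
3. ⊥bis P1·P2 via (80.315,12.165): [(55.373, 41.2275) (42.0439, 0) (88, 0) (88, 3.2104)]  |A|=999.7013
4. ⊥bis P1·P3 via (45.55,16.775): [(55.373, 41.2275) (42.0439, 0) (88, 0) (88, 3.2104)]  |A|=999.7013
5. ⊥bis P1·P4 via (73.045,15.695): [(75.8122, 17.4117) (47.7465, 0) (88, 0) (88, 3.2104)]  |A|=370.0056
6. ⊥bis P1·P5 via (63.155,28.65): [(75.8122, 17.4117) (47.7465, 0) (88, 0) (88, 3.2104)]  |A|=370.0056
7. ⊥bis P1·P6 via (78.86,32.625): [(75.8122, 17.4117) (47.7465, 0) (88, 0) (88, 3.2104)]  |A|=370.0056
8. ⊥bis P1·P7 via (63.52,34.855): [(75.8122, 17.4117) (47.7465, 0) (88, 0) (88, 3.2104)]  |A|=370.0056
9. canonical 4-gon: [(75.8122, 17.4117) (47.7465, 0) (88, 0) (88, 3.2104)]
10. shoelace: 370.0056

Area of P1's cell: 370.0056 (4 vertices)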